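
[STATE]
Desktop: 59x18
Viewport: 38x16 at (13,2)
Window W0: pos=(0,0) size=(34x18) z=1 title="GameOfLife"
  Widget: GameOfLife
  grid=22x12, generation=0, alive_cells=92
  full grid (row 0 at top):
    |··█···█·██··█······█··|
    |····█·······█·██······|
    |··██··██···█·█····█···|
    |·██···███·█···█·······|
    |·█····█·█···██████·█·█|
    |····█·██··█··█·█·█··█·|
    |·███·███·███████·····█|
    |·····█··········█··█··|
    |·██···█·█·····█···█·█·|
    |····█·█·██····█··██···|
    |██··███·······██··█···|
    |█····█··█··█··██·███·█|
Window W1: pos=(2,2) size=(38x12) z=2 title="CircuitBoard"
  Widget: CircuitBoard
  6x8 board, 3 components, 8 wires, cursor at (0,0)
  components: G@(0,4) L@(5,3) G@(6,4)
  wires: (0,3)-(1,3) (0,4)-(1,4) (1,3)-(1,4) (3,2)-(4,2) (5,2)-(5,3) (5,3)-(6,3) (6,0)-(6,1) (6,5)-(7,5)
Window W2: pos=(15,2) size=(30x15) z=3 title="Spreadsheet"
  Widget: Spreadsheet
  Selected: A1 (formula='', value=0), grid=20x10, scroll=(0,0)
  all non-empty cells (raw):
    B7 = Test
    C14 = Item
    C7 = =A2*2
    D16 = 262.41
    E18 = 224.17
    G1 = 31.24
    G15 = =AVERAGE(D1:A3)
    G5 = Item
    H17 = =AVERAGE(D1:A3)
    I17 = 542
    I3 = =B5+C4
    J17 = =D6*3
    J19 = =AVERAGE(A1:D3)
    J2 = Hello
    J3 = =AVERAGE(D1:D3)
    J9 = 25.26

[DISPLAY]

━━┏━━━━━━━━━━━━━━━━━━━━━━━━━━━━┓      
ar┃ Spreadsheet                ┃      
──┠────────────────────────────┨      
 4┃A1:                         ┃      
  ┃       A       B       C    ┃      
  ┃----------------------------┃      
  ┃  1      [0]       0       0┃      
  ┃  2        0       0       0┃      
  ┃  3        0       0       0┃      
  ┃  4        0       0       0┃      
  ┃  5        0       0       0┃      
━━┃  6        0       0       0┃      
··┃  7        0Test           0┃      
··┃  8        0       0       0┃      
  ┗━━━━━━━━━━━━━━━━━━━━━━━━━━━━┛      
━━━━━━━━━━━━━━━━━━━━┛                 


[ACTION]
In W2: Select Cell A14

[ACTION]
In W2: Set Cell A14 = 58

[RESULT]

━━┏━━━━━━━━━━━━━━━━━━━━━━━━━━━━┓      
ar┃ Spreadsheet                ┃      
──┠────────────────────────────┨      
 4┃A14: 58                     ┃      
  ┃       A       B       C    ┃      
  ┃----------------------------┃      
  ┃  1        0       0       0┃      
  ┃  2        0       0       0┃      
  ┃  3        0       0       0┃      
  ┃  4        0       0       0┃      
  ┃  5        0       0       0┃      
━━┃  6        0       0       0┃      
··┃  7        0Test           0┃      
··┃  8        0       0       0┃      
  ┗━━━━━━━━━━━━━━━━━━━━━━━━━━━━┛      
━━━━━━━━━━━━━━━━━━━━┛                 


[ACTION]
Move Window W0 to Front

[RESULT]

────────────────────┨━━━━━━━━━━┓      
                    ┃          ┃      
█······█··          ┃──────────┨      
█·██······          ┃          ┃      
·█····█···          ┃     C    ┃      
··█·······          ┃----------┃      
██████·█·█          ┃ 0       0┃      
·█·█·█··█·          ┃ 0       0┃      
████·····█          ┃ 0       0┃      
····█··█··          ┃ 0       0┃      
··█···█·█·          ┃ 0       0┃      
··█··██···          ┃ 0       0┃      
··██··█···          ┃         0┃      
··██·███·█          ┃ 0       0┃      
                    ┃━━━━━━━━━━┛      
━━━━━━━━━━━━━━━━━━━━┛                 


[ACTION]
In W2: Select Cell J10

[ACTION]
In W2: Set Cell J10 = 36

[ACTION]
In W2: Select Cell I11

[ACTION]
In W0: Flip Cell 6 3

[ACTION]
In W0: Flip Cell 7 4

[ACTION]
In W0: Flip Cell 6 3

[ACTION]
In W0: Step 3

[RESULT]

────────────────────┨━━━━━━━━━━┓      
                    ┃          ┃      
██········          ┃──────────┨      
····█·····          ┃          ┃      
██··███···          ┃     C    ┃      
·█··█·███·          ┃----------┃      
██··█····█          ┃ 0       0┃      
·█···██·██          ┃ 0       0┃      
██····█··█          ┃ 0       0┃      
·····█·█··          ┃ 0       0┃      
···█·█····          ┃ 0       0┃      
·····█·█··          ┃ 0       0┃      
·█·····█··          ┃         0┃      
··█████···          ┃ 0       0┃      
                    ┃━━━━━━━━━━┛      
━━━━━━━━━━━━━━━━━━━━┛                 


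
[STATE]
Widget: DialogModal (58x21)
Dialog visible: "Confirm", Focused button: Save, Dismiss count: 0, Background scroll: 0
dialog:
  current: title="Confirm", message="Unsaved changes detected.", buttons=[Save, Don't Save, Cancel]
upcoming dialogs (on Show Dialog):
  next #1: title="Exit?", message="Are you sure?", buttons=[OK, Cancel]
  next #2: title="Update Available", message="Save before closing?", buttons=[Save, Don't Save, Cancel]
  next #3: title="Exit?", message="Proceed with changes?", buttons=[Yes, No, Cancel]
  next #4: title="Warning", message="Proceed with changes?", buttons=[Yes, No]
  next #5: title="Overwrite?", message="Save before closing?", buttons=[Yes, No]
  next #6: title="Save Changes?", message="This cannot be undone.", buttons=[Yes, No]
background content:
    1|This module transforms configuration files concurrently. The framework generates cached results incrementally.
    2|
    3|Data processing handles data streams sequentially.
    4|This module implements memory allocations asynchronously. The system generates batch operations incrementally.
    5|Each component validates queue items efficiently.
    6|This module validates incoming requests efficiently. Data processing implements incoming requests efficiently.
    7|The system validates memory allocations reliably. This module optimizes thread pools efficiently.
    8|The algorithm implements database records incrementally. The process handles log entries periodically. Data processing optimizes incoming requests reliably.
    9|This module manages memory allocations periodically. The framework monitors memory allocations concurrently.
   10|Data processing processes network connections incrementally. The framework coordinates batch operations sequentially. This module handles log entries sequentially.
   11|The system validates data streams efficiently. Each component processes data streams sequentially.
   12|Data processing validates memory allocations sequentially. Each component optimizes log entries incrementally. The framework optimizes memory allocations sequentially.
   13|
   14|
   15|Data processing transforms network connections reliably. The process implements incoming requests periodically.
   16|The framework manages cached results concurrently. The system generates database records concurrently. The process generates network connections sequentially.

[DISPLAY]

This module transforms configuration files concurrently. T
                                                          
Data processing handles data streams sequentially.        
This module implements memory allocations asynchronously. 
Each component validates queue items efficiently.         
This module validates incoming requests efficiently. Data 
The system validates memory allocations reliably. This mod
The algorithm implements database records incrementally. T
This module m┌──────────────────────────────┐ically. The f
Data processi│           Confirm            │ incrementall
The system va│  Unsaved changes detected.   │. Each compon
Data processi│ [Save]  Don't Save   Cancel  │sequentially.
             └──────────────────────────────┘             
                                                          
Data processing transforms network connections reliably. T
The framework manages cached results concurrently. The sys
                                                          
                                                          
                                                          
                                                          
                                                          


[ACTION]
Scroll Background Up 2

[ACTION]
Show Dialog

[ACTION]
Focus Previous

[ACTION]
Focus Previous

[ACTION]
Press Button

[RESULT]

This module transforms configuration files concurrently. T
                                                          
Data processing handles data streams sequentially.        
This module implements memory allocations asynchronously. 
Each component validates queue items efficiently.         
This module validates incoming requests efficiently. Data 
The system validates memory allocations reliably. This mod
The algorithm implements database records incrementally. T
This module manages memory allocations periodically. The f
Data processing processes network connections incrementall
The system validates data streams efficiently. Each compon
Data processing validates memory allocations sequentially.
                                                          
                                                          
Data processing transforms network connections reliably. T
The framework manages cached results concurrently. The sys
                                                          
                                                          
                                                          
                                                          
                                                          


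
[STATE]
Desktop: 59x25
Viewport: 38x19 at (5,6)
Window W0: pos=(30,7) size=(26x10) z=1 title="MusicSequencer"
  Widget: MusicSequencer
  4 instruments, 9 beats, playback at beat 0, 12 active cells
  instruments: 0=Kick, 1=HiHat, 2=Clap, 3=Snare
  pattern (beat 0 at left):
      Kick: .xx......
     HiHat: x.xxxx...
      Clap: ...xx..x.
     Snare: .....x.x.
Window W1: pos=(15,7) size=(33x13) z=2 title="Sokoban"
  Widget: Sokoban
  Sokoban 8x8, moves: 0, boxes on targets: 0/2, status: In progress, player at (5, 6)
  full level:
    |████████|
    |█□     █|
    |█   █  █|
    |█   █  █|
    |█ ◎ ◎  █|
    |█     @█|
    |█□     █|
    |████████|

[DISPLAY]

                                      
          ┏━━━━━━━━━━━━━━━━━━━━━━━━━━━
          ┃ Sokoban                   
          ┠───────────────────────────
          ┃████████                   
          ┃█□     █                   
          ┃█   █  █                   
          ┃█   █  █                   
          ┃█ ◎ ◎  █                   
          ┃█     @█                   
          ┃█□     █                   
          ┃████████                   
          ┃Moves: 0  0/2              
          ┗━━━━━━━━━━━━━━━━━━━━━━━━━━━
                                      
                                      
                                      
                                      
                                      


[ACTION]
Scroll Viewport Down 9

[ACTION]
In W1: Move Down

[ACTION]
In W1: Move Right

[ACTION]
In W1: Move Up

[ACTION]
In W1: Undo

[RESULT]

                                      
          ┏━━━━━━━━━━━━━━━━━━━━━━━━━━━
          ┃ Sokoban                   
          ┠───────────────────────────
          ┃████████                   
          ┃█□     █                   
          ┃█   █  █                   
          ┃█   █  █                   
          ┃█ ◎ ◎  █                   
          ┃█      █                   
          ┃█□    @█                   
          ┃████████                   
          ┃Moves: 1  0/2              
          ┗━━━━━━━━━━━━━━━━━━━━━━━━━━━
                                      
                                      
                                      
                                      
                                      


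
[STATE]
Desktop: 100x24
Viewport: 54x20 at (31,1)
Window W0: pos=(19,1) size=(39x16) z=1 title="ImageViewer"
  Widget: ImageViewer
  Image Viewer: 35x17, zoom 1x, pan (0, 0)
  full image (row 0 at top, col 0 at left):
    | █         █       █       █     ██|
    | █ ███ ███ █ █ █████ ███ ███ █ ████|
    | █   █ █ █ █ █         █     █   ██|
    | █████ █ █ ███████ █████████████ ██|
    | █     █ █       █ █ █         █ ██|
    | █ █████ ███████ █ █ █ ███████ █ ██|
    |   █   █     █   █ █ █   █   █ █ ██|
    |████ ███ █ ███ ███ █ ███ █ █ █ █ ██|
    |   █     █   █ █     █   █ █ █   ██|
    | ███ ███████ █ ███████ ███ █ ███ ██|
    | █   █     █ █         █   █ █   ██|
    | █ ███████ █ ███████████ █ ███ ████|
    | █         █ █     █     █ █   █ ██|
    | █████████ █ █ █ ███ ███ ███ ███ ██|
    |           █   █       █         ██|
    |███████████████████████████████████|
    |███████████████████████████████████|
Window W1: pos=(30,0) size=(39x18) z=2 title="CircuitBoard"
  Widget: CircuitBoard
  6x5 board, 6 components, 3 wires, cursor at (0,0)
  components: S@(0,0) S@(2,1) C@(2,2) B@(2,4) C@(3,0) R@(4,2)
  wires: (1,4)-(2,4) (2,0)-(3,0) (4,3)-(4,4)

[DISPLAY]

 CircuitBoard                        ┃                
─────────────────────────────────────┨                
   0 1 2 3 4 5                       ┃                
0  [S]                               ┃                
                                     ┃                
1                   ·                ┃                
                    │                ┃                
2   ·   S   C       B                ┃                
    │                                ┃                
3   C                                ┃                
                                     ┃                
4           R   · ─ ·                ┃                
Cursor: (0,0)                        ┃                
                                     ┃                
                                     ┃                
                                     ┃                
━━━━━━━━━━━━━━━━━━━━━━━━━━━━━━━━━━━━━┛                
                                                      
                                                      
                                                      


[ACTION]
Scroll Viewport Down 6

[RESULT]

0  [S]                               ┃                
                                     ┃                
1                   ·                ┃                
                    │                ┃                
2   ·   S   C       B                ┃                
    │                                ┃                
3   C                                ┃                
                                     ┃                
4           R   · ─ ·                ┃                
Cursor: (0,0)                        ┃                
                                     ┃                
                                     ┃                
                                     ┃                
━━━━━━━━━━━━━━━━━━━━━━━━━━━━━━━━━━━━━┛                
                                                      
                                                      
                                                      
                                                      
                                                      
                                                      


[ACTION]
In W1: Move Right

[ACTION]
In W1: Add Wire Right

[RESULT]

0   S  [.]─ ·                        ┃                
                                     ┃                
1                   ·                ┃                
                    │                ┃                
2   ·   S   C       B                ┃                
    │                                ┃                
3   C                                ┃                
                                     ┃                
4           R   · ─ ·                ┃                
Cursor: (0,1)                        ┃                
                                     ┃                
                                     ┃                
                                     ┃                
━━━━━━━━━━━━━━━━━━━━━━━━━━━━━━━━━━━━━┛                
                                                      
                                                      
                                                      
                                                      
                                                      
                                                      


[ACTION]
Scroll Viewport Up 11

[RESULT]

━━━━━━━━━━━━━━━━━━━━━━━━━━━━━━━━━━━━━┓                
 CircuitBoard                        ┃                
─────────────────────────────────────┨                
   0 1 2 3 4 5                       ┃                
0   S  [.]─ ·                        ┃                
                                     ┃                
1                   ·                ┃                
                    │                ┃                
2   ·   S   C       B                ┃                
    │                                ┃                
3   C                                ┃                
                                     ┃                
4           R   · ─ ·                ┃                
Cursor: (0,1)                        ┃                
                                     ┃                
                                     ┃                
                                     ┃                
━━━━━━━━━━━━━━━━━━━━━━━━━━━━━━━━━━━━━┛                
                                                      
                                                      


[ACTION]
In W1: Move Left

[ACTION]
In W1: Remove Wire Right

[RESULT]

━━━━━━━━━━━━━━━━━━━━━━━━━━━━━━━━━━━━━┓                
 CircuitBoard                        ┃                
─────────────────────────────────────┨                
   0 1 2 3 4 5                       ┃                
0  [S]  · ─ ·                        ┃                
                                     ┃                
1                   ·                ┃                
                    │                ┃                
2   ·   S   C       B                ┃                
    │                                ┃                
3   C                                ┃                
                                     ┃                
4           R   · ─ ·                ┃                
Cursor: (0,0)                        ┃                
                                     ┃                
                                     ┃                
                                     ┃                
━━━━━━━━━━━━━━━━━━━━━━━━━━━━━━━━━━━━━┛                
                                                      
                                                      


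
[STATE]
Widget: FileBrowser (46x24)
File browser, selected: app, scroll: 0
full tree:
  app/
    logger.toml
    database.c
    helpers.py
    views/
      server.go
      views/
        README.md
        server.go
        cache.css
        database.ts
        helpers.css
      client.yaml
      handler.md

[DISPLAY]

> [-] app/                                    
    logger.toml                               
    database.c                                
    helpers.py                                
    [+] views/                                
                                              
                                              
                                              
                                              
                                              
                                              
                                              
                                              
                                              
                                              
                                              
                                              
                                              
                                              
                                              
                                              
                                              
                                              
                                              


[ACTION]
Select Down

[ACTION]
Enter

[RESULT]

  [-] app/                                    
  > logger.toml                               
    database.c                                
    helpers.py                                
    [+] views/                                
                                              
                                              
                                              
                                              
                                              
                                              
                                              
                                              
                                              
                                              
                                              
                                              
                                              
                                              
                                              
                                              
                                              
                                              
                                              


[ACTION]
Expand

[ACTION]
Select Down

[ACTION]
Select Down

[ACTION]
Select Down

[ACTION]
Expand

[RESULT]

  [-] app/                                    
    logger.toml                               
    database.c                                
    helpers.py                                
  > [-] views/                                
      server.go                               
      [+] views/                              
      client.yaml                             
      handler.md                              
                                              
                                              
                                              
                                              
                                              
                                              
                                              
                                              
                                              
                                              
                                              
                                              
                                              
                                              
                                              


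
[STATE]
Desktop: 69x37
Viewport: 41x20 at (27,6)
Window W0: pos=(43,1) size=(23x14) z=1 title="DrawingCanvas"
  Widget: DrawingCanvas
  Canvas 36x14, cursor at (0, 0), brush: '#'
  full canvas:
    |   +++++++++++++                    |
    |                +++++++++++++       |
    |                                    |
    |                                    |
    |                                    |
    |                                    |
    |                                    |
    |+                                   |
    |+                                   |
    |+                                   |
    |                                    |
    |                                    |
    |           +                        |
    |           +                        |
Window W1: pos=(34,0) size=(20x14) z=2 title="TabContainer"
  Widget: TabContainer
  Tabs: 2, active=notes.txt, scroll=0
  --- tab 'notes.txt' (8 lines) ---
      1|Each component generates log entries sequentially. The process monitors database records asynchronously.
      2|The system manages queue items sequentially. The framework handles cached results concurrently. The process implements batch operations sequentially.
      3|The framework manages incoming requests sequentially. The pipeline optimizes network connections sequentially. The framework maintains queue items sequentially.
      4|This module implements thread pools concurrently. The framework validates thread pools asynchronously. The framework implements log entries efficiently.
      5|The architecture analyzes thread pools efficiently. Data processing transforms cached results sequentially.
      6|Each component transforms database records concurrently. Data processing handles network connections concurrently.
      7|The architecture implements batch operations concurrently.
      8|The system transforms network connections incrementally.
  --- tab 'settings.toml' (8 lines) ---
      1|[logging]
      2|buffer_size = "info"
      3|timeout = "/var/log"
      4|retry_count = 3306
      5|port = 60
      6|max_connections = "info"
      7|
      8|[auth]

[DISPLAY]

       ┃The system manages┃           ┃  
       ┃The framework mana┃           ┃  
       ┃This module implem┃           ┃  
       ┃The architecture a┃           ┃  
       ┃Each component tra┃           ┃  
       ┃The architecture i┃           ┃  
       ┃The system transfo┃           ┃  
       ┗━━━━━━━━━━━━━━━━━━┛           ┃  
                ┗━━━━━━━━━━━━━━━━━━━━━┛  
                                         
                                         
                                         
                                         
                                         
                                         
                                         
                                         
                                         
                                         
                                         


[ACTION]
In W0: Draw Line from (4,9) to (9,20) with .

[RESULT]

       ┃The system manages┃           ┃  
       ┃The framework mana┃           ┃  
       ┃This module implem┃.          ┃  
       ┃The architecture a┃ ..        ┃  
       ┃Each component tra┃   ..      ┃  
       ┃The architecture i┃     ..    ┃  
       ┃The system transfo┃       ..  ┃  
       ┗━━━━━━━━━━━━━━━━━━┛         ..┃  
                ┗━━━━━━━━━━━━━━━━━━━━━┛  
                                         
                                         
                                         
                                         
                                         
                                         
                                         
                                         
                                         
                                         
                                         


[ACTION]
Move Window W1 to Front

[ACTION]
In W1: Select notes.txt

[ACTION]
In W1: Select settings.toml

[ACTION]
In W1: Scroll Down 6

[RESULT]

       ┃[auth]            ┃           ┃  
       ┃                  ┃           ┃  
       ┃                  ┃.          ┃  
       ┃                  ┃ ..        ┃  
       ┃                  ┃   ..      ┃  
       ┃                  ┃     ..    ┃  
       ┃                  ┃       ..  ┃  
       ┗━━━━━━━━━━━━━━━━━━┛         ..┃  
                ┗━━━━━━━━━━━━━━━━━━━━━┛  
                                         
                                         
                                         
                                         
                                         
                                         
                                         
                                         
                                         
                                         
                                         


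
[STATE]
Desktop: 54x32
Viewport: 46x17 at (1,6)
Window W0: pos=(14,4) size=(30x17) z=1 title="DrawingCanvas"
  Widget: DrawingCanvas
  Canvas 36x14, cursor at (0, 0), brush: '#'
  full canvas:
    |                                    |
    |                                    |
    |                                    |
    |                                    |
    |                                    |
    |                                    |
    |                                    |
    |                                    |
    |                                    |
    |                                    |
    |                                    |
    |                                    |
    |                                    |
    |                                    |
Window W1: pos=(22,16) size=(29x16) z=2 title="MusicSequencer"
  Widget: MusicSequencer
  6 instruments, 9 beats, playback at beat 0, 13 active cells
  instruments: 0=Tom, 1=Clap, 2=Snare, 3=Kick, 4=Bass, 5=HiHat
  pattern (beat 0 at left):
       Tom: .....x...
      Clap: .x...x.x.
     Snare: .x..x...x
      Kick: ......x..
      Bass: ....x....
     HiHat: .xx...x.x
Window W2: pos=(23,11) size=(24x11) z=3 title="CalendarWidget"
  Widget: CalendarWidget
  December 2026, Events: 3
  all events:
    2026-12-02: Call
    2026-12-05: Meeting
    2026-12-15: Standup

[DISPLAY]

             ┠────────────────────────────┨   
             ┃+                           ┃   
             ┃                            ┃   
             ┃                            ┃   
             ┃                            ┃   
             ┃        ┏━━━━━━━━━━━━━━━━━━━━━━┓
             ┃        ┃ CalendarWidget       ┃
             ┃        ┠──────────────────────┨
             ┃        ┃    December 2026     ┃
             ┃        ┃Mo Tu We Th Fr Sa Su  ┃
             ┃       ┏┃    1  2*  3  4  5*  6┃
             ┃       ┃┃ 7  8  9 10 11 12 13  ┃
             ┃       ┠┃14 15* 16 17 18 19 20 ┃
             ┃       ┃┃21 22 23 24 25 26 27  ┃
             ┗━━━━━━━┃┃28 29 30 31           ┃
                     ┃┗━━━━━━━━━━━━━━━━━━━━━━┛
                     ┃ Snare·█··█···█         


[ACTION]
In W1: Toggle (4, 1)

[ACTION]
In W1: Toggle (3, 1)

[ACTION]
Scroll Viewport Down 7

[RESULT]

             ┃        ┠──────────────────────┨
             ┃        ┃    December 2026     ┃
             ┃        ┃Mo Tu We Th Fr Sa Su  ┃
             ┃       ┏┃    1  2*  3  4  5*  6┃
             ┃       ┃┃ 7  8  9 10 11 12 13  ┃
             ┃       ┠┃14 15* 16 17 18 19 20 ┃
             ┃       ┃┃21 22 23 24 25 26 27  ┃
             ┗━━━━━━━┃┃28 29 30 31           ┃
                     ┃┗━━━━━━━━━━━━━━━━━━━━━━┛
                     ┃ Snare·█··█···█         
                     ┃  Kick·█····█··         
                     ┃  Bass·█··█····         
                     ┃ HiHat·██···█·█         
                     ┃                        
                     ┃                        
                     ┃                        
                     ┃                        


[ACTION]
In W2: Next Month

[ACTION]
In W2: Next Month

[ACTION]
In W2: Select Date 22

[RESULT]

             ┃        ┠──────────────────────┨
             ┃        ┃    February 2027     ┃
             ┃        ┃Mo Tu We Th Fr Sa Su  ┃
             ┃       ┏┃ 1  2  3  4  5  6  7  ┃
             ┃       ┃┃ 8  9 10 11 12 13 14  ┃
             ┃       ┠┃15 16 17 18 19 20 21  ┃
             ┃       ┃┃[22] 23 24 25 26 27 28┃
             ┗━━━━━━━┃┃                      ┃
                     ┃┗━━━━━━━━━━━━━━━━━━━━━━┛
                     ┃ Snare·█··█···█         
                     ┃  Kick·█····█··         
                     ┃  Bass·█··█····         
                     ┃ HiHat·██···█·█         
                     ┃                        
                     ┃                        
                     ┃                        
                     ┃                        


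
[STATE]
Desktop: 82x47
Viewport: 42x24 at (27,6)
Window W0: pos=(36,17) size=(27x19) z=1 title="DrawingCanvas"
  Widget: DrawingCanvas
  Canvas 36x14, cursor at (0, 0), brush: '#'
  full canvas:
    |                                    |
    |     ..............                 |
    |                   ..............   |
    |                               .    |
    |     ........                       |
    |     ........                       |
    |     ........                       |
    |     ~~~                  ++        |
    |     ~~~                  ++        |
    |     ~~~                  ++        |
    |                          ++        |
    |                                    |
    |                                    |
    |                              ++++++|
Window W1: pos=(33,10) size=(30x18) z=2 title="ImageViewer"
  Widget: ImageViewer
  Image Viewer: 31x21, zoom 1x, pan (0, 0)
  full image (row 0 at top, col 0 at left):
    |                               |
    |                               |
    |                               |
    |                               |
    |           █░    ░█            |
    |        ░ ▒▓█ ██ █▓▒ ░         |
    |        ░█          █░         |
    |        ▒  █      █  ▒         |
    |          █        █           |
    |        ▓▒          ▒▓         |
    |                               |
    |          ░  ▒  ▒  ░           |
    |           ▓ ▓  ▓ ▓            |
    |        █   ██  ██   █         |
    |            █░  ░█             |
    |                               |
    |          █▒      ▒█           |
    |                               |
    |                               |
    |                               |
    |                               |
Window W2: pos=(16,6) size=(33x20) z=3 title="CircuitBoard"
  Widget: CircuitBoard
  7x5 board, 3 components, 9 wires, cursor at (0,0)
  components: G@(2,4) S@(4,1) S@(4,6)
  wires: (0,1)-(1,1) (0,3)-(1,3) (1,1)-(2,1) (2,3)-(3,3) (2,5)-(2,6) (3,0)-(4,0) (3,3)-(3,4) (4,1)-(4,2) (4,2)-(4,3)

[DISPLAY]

━━━━━━━━━━━━━━━━━━━━━┓                    
ard                  ┃                    
─────────────────────┨                    
 4 5 6               ┃                    
      ·              ┃━━━━━━━━━━━━━┓      
      │              ┃             ┃      
      ·              ┃─────────────┨      
                     ┃             ┃      
      ·   G   · ─ ·  ┃             ┃      
      │              ┃             ┃      
      · ─ ·          ┃             ┃      
                     ┃  ░█         ┃      
─ · ─ ·           S  ┃█ █▓▒ ░      ┃      
,0)                  ┃     █░      ┃      
                     ┃   █  ▒      ┃      
                     ┃    █        ┃      
                     ┃     ▒▓      ┃      
                     ┃             ┃      
                     ┃ ▒  ░        ┃      
━━━━━━━━━━━━━━━━━━━━━┛ ▓ ▓         ┃      
      ┃        █   ██  ██   █      ┃      
      ┗━━━━━━━━━━━━━━━━━━━━━━━━━━━━┛      
         ┃     ~~~                 ┃      
         ┃     ~~~                 ┃      


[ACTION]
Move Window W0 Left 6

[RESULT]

━━━━━━━━━━━━━━━━━━━━━┓                    
ard                  ┃                    
─────────────────────┨                    
 4 5 6               ┃                    
      ·              ┃━━━━━━━━━━━━━┓      
      │              ┃             ┃      
      ·              ┃─────────────┨      
                     ┃             ┃      
      ·   G   · ─ ·  ┃             ┃      
      │              ┃             ┃      
      · ─ ·          ┃             ┃      
                     ┃  ░█         ┃      
─ · ─ ·           S  ┃█ █▓▒ ░      ┃      
,0)                  ┃     █░      ┃      
                     ┃   █  ▒      ┃      
                     ┃    █        ┃      
                     ┃     ▒▓      ┃      
                     ┃             ┃      
                     ┃ ▒  ░        ┃      
━━━━━━━━━━━━━━━━━━━━━┛ ▓ ▓         ┃      
   ┃  ┃        █   ██  ██   █      ┃      
   ┃  ┗━━━━━━━━━━━━━━━━━━━━━━━━━━━━┛      
   ┃     ~~~                 ┃            
   ┃     ~~~                 ┃            


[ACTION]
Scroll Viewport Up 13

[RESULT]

                                          
                                          
                                          
                                          
                                          
                                          
━━━━━━━━━━━━━━━━━━━━━┓                    
ard                  ┃                    
─────────────────────┨                    
 4 5 6               ┃                    
      ·              ┃━━━━━━━━━━━━━┓      
      │              ┃             ┃      
      ·              ┃─────────────┨      
                     ┃             ┃      
      ·   G   · ─ ·  ┃             ┃      
      │              ┃             ┃      
      · ─ ·          ┃             ┃      
                     ┃  ░█         ┃      
─ · ─ ·           S  ┃█ █▓▒ ░      ┃      
,0)                  ┃     █░      ┃      
                     ┃   █  ▒      ┃      
                     ┃    █        ┃      
                     ┃     ▒▓      ┃      
                     ┃             ┃      


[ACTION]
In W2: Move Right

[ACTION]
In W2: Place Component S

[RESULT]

                                          
                                          
                                          
                                          
                                          
                                          
━━━━━━━━━━━━━━━━━━━━━┓                    
ard                  ┃                    
─────────────────────┨                    
 4 5 6               ┃                    
      ·              ┃━━━━━━━━━━━━━┓      
      │              ┃             ┃      
      ·              ┃─────────────┨      
                     ┃             ┃      
      ·   G   · ─ ·  ┃             ┃      
      │              ┃             ┃      
      · ─ ·          ┃             ┃      
                     ┃  ░█         ┃      
─ · ─ ·           S  ┃█ █▓▒ ░      ┃      
,1)                  ┃     █░      ┃      
                     ┃   █  ▒      ┃      
                     ┃    █        ┃      
                     ┃     ▒▓      ┃      
                     ┃             ┃      
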